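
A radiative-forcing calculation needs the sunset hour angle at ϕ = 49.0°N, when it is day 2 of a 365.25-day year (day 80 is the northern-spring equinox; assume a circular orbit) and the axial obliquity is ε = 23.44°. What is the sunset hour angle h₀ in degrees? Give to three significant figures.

h₀ = 61.1°

Solar longitude: L_s = 360° × (2 − 80)/365.25 = -76.879°, i.e. -76.879° + 360° = 283.121°.
sin δ = sin 23.44° × sin 283.121° = -0.38740, so δ = -22.793°.
cos h₀ = −tan ϕ · tan δ = −tan(+49.0°) × tan(-22.793°) = 0.4834, so h₀ = 1.0663 rad = 61.09°.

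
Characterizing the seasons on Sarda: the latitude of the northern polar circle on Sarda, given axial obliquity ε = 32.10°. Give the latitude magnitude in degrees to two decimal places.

57.90°

The polar circle is the lowest latitude that experiences at least one full rotation of continuous daylight at the northern-summer solstice; it lies at |φ| = 90° − ε = 90° − 32.10° = 57.90°.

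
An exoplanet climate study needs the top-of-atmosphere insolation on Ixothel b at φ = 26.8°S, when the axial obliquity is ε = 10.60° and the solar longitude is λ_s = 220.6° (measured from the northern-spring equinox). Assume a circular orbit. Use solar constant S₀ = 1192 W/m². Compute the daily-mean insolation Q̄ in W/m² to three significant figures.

Q̄ ≈ 369 W/m²

Solar declination: sin δ = sin ε · sin λ_s = sin 10.60° × sin 220.6° = -0.11971, so δ = -6.875°.
cos H₀ = −tan(-26.8°) tan(-6.875°) = -0.0609, H₀ = 1.6317 rad.
Bracket: H₀ sin φ sin δ + cos φ cos δ sin H₀ = 1.6317×-0.45088×-0.11971 + 0.89259×0.99281×0.99814 = 0.088071 + 0.884524 = 0.972595.
Q̄ = (S₀/π) × [bracket] = (1192/π) × 0.972595 = 369.0 W/m².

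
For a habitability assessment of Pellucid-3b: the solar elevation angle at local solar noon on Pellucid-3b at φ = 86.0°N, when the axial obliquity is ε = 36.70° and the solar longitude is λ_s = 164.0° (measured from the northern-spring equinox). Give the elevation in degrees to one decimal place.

Solar declination: sin δ = sin ε · sin λ_s = sin 36.70° × sin 164.0° = 0.16473, so δ = +9.481°.
At local noon the hour angle is zero, so the zenith angle equals |φ − δ| = |+86.0° − (+9.481°)| = 76.519°.
Elevation = 90° − 76.519° = 13.5°.

13.5°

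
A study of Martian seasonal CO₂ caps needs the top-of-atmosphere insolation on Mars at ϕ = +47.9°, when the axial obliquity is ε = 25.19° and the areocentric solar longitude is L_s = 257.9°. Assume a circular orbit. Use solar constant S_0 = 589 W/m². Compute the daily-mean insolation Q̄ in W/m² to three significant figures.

sin δ = sin 25.19° × sin 257.9° = -0.41617, so δ = -24.593°.
cos h₀ = −tan(+47.9°) tan(-24.593°) = 0.5065, h₀ = 1.0396 rad.
Bracket: h₀ sin ϕ sin δ + cos ϕ cos δ sin h₀ = 1.0396×0.74198×-0.41617 + 0.67043×0.90929×0.86222 = -0.321018 + 0.525622 = 0.204604.
Q̄ = (S_0/π) × [bracket] = (589/π) × 0.204604 = 38.36 W/m².

Q̄ ≈ 38.4 W/m²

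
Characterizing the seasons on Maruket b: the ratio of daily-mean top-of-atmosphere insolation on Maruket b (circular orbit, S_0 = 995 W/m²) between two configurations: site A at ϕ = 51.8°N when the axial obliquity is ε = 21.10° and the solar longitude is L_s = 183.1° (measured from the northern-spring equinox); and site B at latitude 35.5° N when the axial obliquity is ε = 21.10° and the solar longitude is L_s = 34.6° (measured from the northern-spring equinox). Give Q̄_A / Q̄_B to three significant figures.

Q̄_A / Q̄_B ≈ 0.599

— Configuration A (ϕ=+51.8°):
Solar declination: sin δ = sin ε · sin L_s = sin 21.10° × sin 183.1° = -0.01947, so δ = -1.116°.
cos h₀ = −tan(+51.8°) tan(-1.116°) = 0.0247, h₀ = 1.5460 rad.
Bracket: h₀ sin ϕ sin δ + cos ϕ cos δ sin h₀ = 1.5460×0.78586×-0.01947 + 0.61841×0.99981×0.99969 = -0.023655 + 0.618101 = 0.594446.
Q̄ = (S_0/π) × [bracket] = (995/π) × 0.594446 = 188.27 W/m².
— Configuration B (ϕ=+35.5°):
Solar declination: sin δ = sin ε · sin L_s = sin 21.10° × sin 34.6° = 0.20442, so δ = +11.796°.
cos h₀ = −tan(+35.5°) tan(+11.796°) = -0.1490, h₀ = 1.7203 rad.
Bracket: h₀ sin ϕ sin δ + cos ϕ cos δ sin h₀ = 1.7203×0.58070×0.20442 + 0.81412×0.97888×0.98884 = 0.204211 + 0.788032 = 0.992243.
Q̄ = (S_0/π) × [bracket] = (995/π) × 0.992243 = 314.26 W/m².
Ratio Q̄_A / Q̄_B = 188.27 / 314.26 = 0.5991.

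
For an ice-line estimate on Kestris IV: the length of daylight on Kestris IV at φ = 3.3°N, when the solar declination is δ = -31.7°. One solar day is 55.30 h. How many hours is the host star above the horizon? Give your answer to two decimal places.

cos H₀ = −tan φ · tan δ = −tan(+3.3°) × tan(-31.700°) = 0.0356, so H₀ = 1.5352 rad = 87.96°.
Daylight = 2H₀/(2π) × 55.30 h = (1.5352/π) × 55.30 = 27.02 h.

27.02 h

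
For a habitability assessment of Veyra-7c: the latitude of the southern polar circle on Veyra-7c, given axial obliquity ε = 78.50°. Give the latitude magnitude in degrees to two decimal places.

The polar circle is the lowest latitude that experiences at least one full rotation of continuous darkness at the northern-summer solstice; it lies at |φ| = 90° − ε = 90° − 78.50° = 11.50°.

11.50°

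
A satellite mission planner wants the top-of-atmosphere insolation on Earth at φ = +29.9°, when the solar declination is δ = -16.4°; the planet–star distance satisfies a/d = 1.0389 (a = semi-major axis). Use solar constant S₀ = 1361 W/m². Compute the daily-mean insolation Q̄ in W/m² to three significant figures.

cos H₀ = −tan(+29.9°) tan(-16.400°) = 0.1692, H₀ = 1.4007 rad.
Bracket: H₀ sin φ sin δ + cos φ cos δ sin H₀ = 1.4007×0.49849×-0.28234 + 0.86690×0.95931×0.98558 = -0.197140 + 0.819634 = 0.622494.
Inverse-square distance factor (a/d)² = 1.0389² = 1.079313.
Q̄ = (S₀/π) × 1.079313 × [bracket] = (1361/π) × 1.079313 × 0.622494 = 291.1 W/m².

Q̄ ≈ 291 W/m²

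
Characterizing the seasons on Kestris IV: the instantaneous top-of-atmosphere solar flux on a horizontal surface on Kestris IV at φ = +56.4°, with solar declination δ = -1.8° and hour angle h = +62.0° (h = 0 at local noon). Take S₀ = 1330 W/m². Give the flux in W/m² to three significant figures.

311 W/m²

cos θ_z = sin φ sin δ + cos φ cos δ cos h = -0.026163 + 0.259673 = 0.233510.
Flux = S₀ · cos θ_z = 1330 × 0.233510 = 310.6 W/m².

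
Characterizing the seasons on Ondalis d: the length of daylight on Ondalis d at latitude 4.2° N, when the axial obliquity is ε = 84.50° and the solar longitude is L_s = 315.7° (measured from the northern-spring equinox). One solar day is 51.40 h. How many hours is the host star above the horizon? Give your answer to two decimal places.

24.54 h

Solar declination: sin δ = sin ε · sin L_s = sin 84.50° × sin 315.7° = -0.69520, so δ = -44.043°.
cos h₀ = −tan ϕ · tan δ = −tan(+4.2°) × tan(-44.043°) = 0.0710, so h₀ = 1.4997 rad = 85.93°.
Daylight = 2h₀/(2π) × 51.40 h = (1.4997/π) × 51.40 = 24.54 h.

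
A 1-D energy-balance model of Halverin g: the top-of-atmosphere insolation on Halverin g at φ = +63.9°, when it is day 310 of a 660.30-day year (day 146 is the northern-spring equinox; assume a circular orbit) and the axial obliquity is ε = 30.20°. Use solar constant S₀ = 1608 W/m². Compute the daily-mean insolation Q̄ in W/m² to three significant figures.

Q̄ ≈ 726 W/m²

Solar longitude: λ_s = 360° × (310 − 146)/660.30 = 89.414°.
sin δ = sin 30.20° × sin 89.414° = 0.50299, so δ = +30.198°.
cos H₀ = −tan(+63.9°) tan(+30.198°) = -1.1880 ≤ −1 ⇒ polar day, H₀ = π.
Bracket: H₀ sin φ sin δ + cos φ cos δ sin H₀ = 3.1416×0.89803×0.50299 + 0.43994×0.86429×0.00000 = 1.419061 + 0.000000 = 1.419061.
Q̄ = (S₀/π) × [bracket] = (1608/π) × 1.419061 = 726.3 W/m².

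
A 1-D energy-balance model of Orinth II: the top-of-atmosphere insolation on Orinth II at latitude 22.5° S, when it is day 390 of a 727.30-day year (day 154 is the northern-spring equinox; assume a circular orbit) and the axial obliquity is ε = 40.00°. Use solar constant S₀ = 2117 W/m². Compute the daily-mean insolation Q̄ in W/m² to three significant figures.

Solar longitude: λ_s = 360° × (390 − 154)/727.30 = 116.816°.
sin δ = sin 40.00° × sin 116.816° = 0.57366, so δ = +35.006°.
cos H₀ = −tan(-22.5°) tan(+35.006°) = 0.2901, H₀ = 1.2765 rad.
Bracket: H₀ sin φ sin δ + cos φ cos δ sin H₀ = 1.2765×-0.38268×0.57366 + 0.92388×0.81909×0.95700 = -0.280228 + 0.724201 = 0.443973.
Q̄ = (S₀/π) × [bracket] = (2117/π) × 0.443973 = 299.2 W/m².

Q̄ ≈ 299 W/m²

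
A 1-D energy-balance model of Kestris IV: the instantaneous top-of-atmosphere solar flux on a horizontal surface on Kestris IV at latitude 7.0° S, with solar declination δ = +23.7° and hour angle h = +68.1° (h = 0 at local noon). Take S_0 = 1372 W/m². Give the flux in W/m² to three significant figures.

398 W/m²

cos θ_z = sin ϕ sin δ + cos ϕ cos δ cos h = -0.048985 + 0.338985 = 0.290000.
Flux = S_0 · cos θ_z = 1372 × 0.290000 = 397.9 W/m².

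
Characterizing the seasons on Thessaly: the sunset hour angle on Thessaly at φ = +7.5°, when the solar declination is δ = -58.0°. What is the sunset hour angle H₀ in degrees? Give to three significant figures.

H₀ = 77.8°

cos H₀ = −tan φ · tan δ = −tan(+7.5°) × tan(-58.000°) = 0.2107, so H₀ = 1.3585 rad = 77.84°.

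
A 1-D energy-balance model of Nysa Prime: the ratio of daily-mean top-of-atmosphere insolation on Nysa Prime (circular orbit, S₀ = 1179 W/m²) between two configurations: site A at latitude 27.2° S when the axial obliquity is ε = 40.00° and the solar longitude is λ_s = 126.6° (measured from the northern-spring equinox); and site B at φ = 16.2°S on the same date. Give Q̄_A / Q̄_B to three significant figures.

Q̄_A / Q̄_B ≈ 0.703

— Configuration A (φ=-27.2°):
Solar declination: sin δ = sin ε · sin λ_s = sin 40.00° × sin 126.6° = 0.51604, so δ = +31.067°.
cos H₀ = −tan(-27.2°) tan(+31.067°) = 0.3096, H₀ = 1.2560 rad.
Bracket: H₀ sin φ sin δ + cos φ cos δ sin H₀ = 1.2560×-0.45710×0.51604 + 0.88942×0.85656×0.95086 = -0.296268 + 0.724405 = 0.428137.
Q̄ = (S₀/π) × [bracket] = (1179/π) × 0.428137 = 160.67 W/m².
— Configuration B (φ=-16.2°):
cos H₀ = −tan(-16.2°) tan(+31.067°) = 0.1750, H₀ = 1.3949 rad.
Bracket: H₀ sin φ sin δ + cos φ cos δ sin H₀ = 1.3949×-0.27899×0.51604 + 0.96029×0.85656×0.98456 = -0.200824 + 0.809846 = 0.609022.
Q̄ = (S₀/π) × [bracket] = (1179/π) × 0.609022 = 228.56 W/m².
Ratio Q̄_A / Q̄_B = 160.67 / 228.56 = 0.7030.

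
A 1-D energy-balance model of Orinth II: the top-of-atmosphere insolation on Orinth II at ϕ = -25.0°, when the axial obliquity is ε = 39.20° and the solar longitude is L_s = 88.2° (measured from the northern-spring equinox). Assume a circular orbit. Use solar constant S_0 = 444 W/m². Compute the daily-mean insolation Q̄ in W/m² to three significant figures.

Q̄ ≈ 47.3 W/m²

Solar declination: sin δ = sin ε · sin L_s = sin 39.20° × sin 88.2° = 0.63172, so δ = +39.177°.
cos h₀ = −tan(-25.0°) tan(+39.177°) = 0.3800, h₀ = 1.1810 rad.
Bracket: h₀ sin ϕ sin δ + cos ϕ cos δ sin h₀ = 1.1810×-0.42262×0.63172 + 0.90631×0.77520×0.92499 = -0.315300 + 0.649872 = 0.334572.
Q̄ = (S_0/π) × [bracket] = (444/π) × 0.334572 = 47.28 W/m².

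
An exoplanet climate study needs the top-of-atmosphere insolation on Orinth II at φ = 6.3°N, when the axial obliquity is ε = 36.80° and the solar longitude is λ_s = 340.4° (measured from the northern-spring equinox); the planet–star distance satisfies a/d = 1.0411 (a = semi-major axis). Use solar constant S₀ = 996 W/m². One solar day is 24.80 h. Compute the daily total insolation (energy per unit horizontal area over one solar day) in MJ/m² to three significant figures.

28.8 MJ/m²

Solar declination: sin δ = sin ε · sin λ_s = sin 36.80° × sin 340.4° = -0.20094, so δ = -11.592°.
cos H₀ = −tan(+6.3°) tan(-11.592°) = 0.0226, H₀ = 1.5481 rad.
Bracket: H₀ sin φ sin δ + cos φ cos δ sin H₀ = 1.5481×0.10973×-0.20094 + 0.99396×0.97960×0.99974 = -0.034134 + 0.973430 = 0.939296.
Inverse-square distance factor (a/d)² = 1.0411² = 1.083889.
Q̄ = (S₀/π) × 1.083889 × [bracket] = (996/π) × 1.083889 × 0.939296 = 322.77 W/m².
Daily total = Q̄ × 24.80 h × 3600 s/h = 322.77 × 24.80 × 3600 / 10⁶ = 28.82 MJ/m².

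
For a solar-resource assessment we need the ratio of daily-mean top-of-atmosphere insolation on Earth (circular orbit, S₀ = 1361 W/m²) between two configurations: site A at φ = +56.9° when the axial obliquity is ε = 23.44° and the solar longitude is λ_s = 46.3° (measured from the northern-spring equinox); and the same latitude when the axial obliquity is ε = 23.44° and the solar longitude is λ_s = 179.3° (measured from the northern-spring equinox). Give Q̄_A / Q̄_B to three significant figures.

Q̄_A / Q̄_B ≈ 1.73

— Configuration A (φ=+56.9°):
Solar declination: sin δ = sin ε · sin λ_s = sin 23.44° × sin 46.3° = 0.28759, so δ = +16.714°.
cos H₀ = −tan(+56.9°) tan(+16.714°) = -0.4606, H₀ = 2.0495 rad.
Bracket: H₀ sin φ sin δ + cos φ cos δ sin H₀ = 2.0495×0.83772×0.28759 + 0.54610×0.95775×0.88760 = 0.493765 + 0.464239 = 0.958004.
Q̄ = (S₀/π) × [bracket] = (1361/π) × 0.958004 = 415.03 W/m².
— Configuration B (φ=+56.9°):
Solar declination: sin δ = sin ε · sin λ_s = sin 23.44° × sin 179.3° = 0.00486, so δ = +0.278°.
cos H₀ = −tan(+56.9°) tan(+0.278°) = -0.0075, H₀ = 1.5783 rad.
Bracket: H₀ sin φ sin δ + cos φ cos δ sin H₀ = 1.5783×0.83772×0.00486 + 0.54610×0.99999×0.99997 = 0.006426 + 0.546078 = 0.552504.
Q̄ = (S₀/π) × [bracket] = (1361/π) × 0.552504 = 239.36 W/m².
Ratio Q̄_A / Q̄_B = 415.03 / 239.36 = 1.734.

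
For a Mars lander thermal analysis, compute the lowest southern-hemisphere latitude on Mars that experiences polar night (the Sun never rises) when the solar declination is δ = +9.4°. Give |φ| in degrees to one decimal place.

|φ| = 80.6°

Polar night requires cos H₀ = −tan φ tan δ ≥ 1, i.e. tan φ tan δ ≤ −1.
The boundary is |tan φ| · |tan δ| = 1, so |φ| = 90° − |δ| = 90° − 9.4° = 80.6° in the southern hemisphere.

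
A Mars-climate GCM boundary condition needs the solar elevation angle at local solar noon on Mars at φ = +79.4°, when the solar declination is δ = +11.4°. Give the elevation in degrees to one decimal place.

At local noon the hour angle is zero, so the zenith angle equals |φ − δ| = |+79.4° − (+11.400°)| = 68.000°.
Elevation = 90° − 68.000° = 22.0°.

22.0°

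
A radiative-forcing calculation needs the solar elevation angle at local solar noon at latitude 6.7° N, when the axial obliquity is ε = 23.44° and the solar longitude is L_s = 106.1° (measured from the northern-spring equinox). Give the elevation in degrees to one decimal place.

Solar declination: sin δ = sin ε · sin L_s = sin 23.44° × sin 106.1° = 0.38219, so δ = +22.469°.
At local noon the hour angle is zero, so the zenith angle equals |ϕ − δ| = |+6.7° − (+22.469°)| = 15.769°.
Elevation = 90° − 15.769° = 74.2°.

74.2°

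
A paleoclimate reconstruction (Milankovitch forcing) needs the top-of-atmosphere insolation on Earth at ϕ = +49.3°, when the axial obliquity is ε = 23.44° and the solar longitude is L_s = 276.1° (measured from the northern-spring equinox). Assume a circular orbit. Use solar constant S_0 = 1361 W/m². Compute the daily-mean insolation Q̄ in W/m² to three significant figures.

Solar declination: sin δ = sin ε · sin L_s = sin 23.44° × sin 276.1° = -0.39554, so δ = -23.299°.
cos h₀ = −tan(+49.3°) tan(-23.299°) = 0.5007, h₀ = 1.0464 rad.
Bracket: h₀ sin ϕ sin δ + cos ϕ cos δ sin h₀ = 1.0464×0.75813×-0.39554 + 0.65210×0.91845×0.86563 = -0.313785 + 0.518444 = 0.204659.
Q̄ = (S_0/π) × [bracket] = (1361/π) × 0.204659 = 88.66 W/m².

Q̄ ≈ 88.7 W/m²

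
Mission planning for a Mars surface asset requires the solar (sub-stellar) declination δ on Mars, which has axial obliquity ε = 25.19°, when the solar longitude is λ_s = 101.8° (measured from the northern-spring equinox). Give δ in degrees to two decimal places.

δ = +24.62°

sin δ = sin ε · sin λ_s = sin 25.19° × sin 101.8° = 0.416627.
δ = arcsin(0.416627) = +24.62°.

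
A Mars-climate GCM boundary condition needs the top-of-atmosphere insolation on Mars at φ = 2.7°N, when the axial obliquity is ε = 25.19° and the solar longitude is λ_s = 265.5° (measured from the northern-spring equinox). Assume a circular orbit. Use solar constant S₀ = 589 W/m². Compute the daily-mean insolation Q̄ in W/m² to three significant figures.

Q̄ ≈ 164 W/m²

Solar declination: sin δ = sin ε · sin λ_s = sin 25.19° × sin 265.5° = -0.42431, so δ = -25.107°.
cos H₀ = −tan(+2.7°) tan(-25.107°) = 0.0221, H₀ = 1.5487 rad.
Bracket: H₀ sin φ sin δ + cos φ cos δ sin H₀ = 1.5487×0.04711×-0.42431 + 0.99889×0.90552×0.99976 = -0.030957 + 0.904298 = 0.873341.
Q̄ = (S₀/π) × [bracket] = (589/π) × 0.873341 = 163.7 W/m².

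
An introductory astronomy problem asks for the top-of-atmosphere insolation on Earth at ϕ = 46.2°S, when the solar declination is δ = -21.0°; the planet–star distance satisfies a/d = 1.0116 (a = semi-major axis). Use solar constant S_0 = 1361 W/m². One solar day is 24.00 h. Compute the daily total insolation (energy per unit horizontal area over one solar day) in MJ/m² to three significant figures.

cos h₀ = −tan(-46.2°) tan(-21.000°) = -0.4003, h₀ = 1.9826 rad.
Bracket: h₀ sin ϕ sin δ + cos ϕ cos δ sin h₀ = 1.9826×-0.72176×-0.35837 + 0.69214×0.93358×0.91639 = 0.512814 + 0.592142 = 1.104956.
Inverse-square distance factor (a/d)² = 1.0116² = 1.023335.
Q̄ = (S_0/π) × 1.023335 × [bracket] = (1361/π) × 1.023335 × 1.104956 = 489.86 W/m².
Daily total = Q̄ × 24.00 h × 3600 s/h = 489.86 × 24.00 × 3600 / 10⁶ = 42.32 MJ/m².

42.3 MJ/m²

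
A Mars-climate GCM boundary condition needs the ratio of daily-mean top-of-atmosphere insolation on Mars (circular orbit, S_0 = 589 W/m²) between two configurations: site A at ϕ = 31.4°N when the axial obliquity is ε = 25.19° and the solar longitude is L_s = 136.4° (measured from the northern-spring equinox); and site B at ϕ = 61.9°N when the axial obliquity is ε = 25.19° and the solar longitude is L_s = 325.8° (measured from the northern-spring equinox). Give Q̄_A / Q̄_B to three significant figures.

Q̄_A / Q̄_B ≈ 6.10

— Configuration A (ϕ=+31.4°):
Solar declination: sin δ = sin ε · sin L_s = sin 25.19° × sin 136.4° = 0.29352, so δ = +17.069°.
cos h₀ = −tan(+31.4°) tan(+17.069°) = -0.1874, h₀ = 1.7593 rad.
Bracket: h₀ sin ϕ sin δ + cos ϕ cos δ sin h₀ = 1.7593×0.52101×0.29352 + 0.85355×0.95595×0.98228 = 0.269044 + 0.801492 = 1.070536.
Q̄ = (S_0/π) × [bracket] = (589/π) × 1.070536 = 200.71 W/m².
— Configuration B (ϕ=+61.9°):
Solar declination: sin δ = sin ε · sin L_s = sin 25.19° × sin 325.8° = -0.23923, so δ = -13.841°.
cos h₀ = −tan(+61.9°) tan(-13.841°) = 0.4614, h₀ = 1.0912 rad.
Bracket: h₀ sin ϕ sin δ + cos ϕ cos δ sin h₀ = 1.0912×0.88213×-0.23923 + 0.47101×0.97096×0.88717 = -0.230278 + 0.405731 = 0.175453.
Q̄ = (S_0/π) × [bracket] = (589/π) × 0.175453 = 32.895 W/m².
Ratio Q̄_A / Q̄_B = 200.71 / 32.895 = 6.102.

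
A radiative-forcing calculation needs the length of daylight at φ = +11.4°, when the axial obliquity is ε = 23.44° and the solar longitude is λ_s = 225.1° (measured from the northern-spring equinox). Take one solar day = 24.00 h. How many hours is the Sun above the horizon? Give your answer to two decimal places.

11.55 h

Solar declination: sin δ = sin ε · sin λ_s = sin 23.44° × sin 225.1° = -0.28177, so δ = -16.366°.
cos H₀ = −tan φ · tan δ = −tan(+11.4°) × tan(-16.366°) = 0.0592, so H₀ = 1.5115 rad = 86.61°.
Daylight = 2H₀/(2π) × 24.00 h = (1.5115/π) × 24.00 = 11.55 h.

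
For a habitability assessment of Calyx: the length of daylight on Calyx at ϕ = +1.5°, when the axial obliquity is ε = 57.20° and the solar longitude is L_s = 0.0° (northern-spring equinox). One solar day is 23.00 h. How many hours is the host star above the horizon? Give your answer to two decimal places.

11.50 h

Solar declination: sin δ = sin ε · sin L_s = sin 57.20° × sin 0.0° = 0.00000, so δ = +0.000°.
cos h₀ = −tan ϕ · tan δ = −tan(+1.5°) × tan(+0.000°) = -0.0000, so h₀ = 1.5708 rad = 90.00°.
Daylight = 2h₀/(2π) × 23.00 h = (1.5708/π) × 23.00 = 11.50 h.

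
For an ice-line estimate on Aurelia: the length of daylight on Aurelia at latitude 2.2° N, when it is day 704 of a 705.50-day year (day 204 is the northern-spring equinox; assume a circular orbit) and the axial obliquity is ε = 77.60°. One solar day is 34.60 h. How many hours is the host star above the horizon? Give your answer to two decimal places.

16.09 h

Solar longitude: λ_s = 360° × (704 − 204)/705.50 = 255.138°.
sin δ = sin 77.60° × sin 255.138° = -0.94400, so δ = -70.735°.
cos H₀ = −tan φ · tan δ = −tan(+2.2°) × tan(-70.735°) = 0.1099, so H₀ = 1.4607 rad = 83.69°.
Daylight = 2H₀/(2π) × 34.60 h = (1.4607/π) × 34.60 = 16.09 h.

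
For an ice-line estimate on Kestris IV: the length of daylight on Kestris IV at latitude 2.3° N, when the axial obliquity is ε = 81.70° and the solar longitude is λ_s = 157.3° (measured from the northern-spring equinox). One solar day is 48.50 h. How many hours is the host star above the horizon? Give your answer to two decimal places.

24.51 h

Solar declination: sin δ = sin ε · sin λ_s = sin 81.70° × sin 157.3° = 0.38186, so δ = +22.449°.
cos H₀ = −tan φ · tan δ = −tan(+2.3°) × tan(+22.449°) = -0.0166, so H₀ = 1.5874 rad = 90.95°.
Daylight = 2H₀/(2π) × 48.50 h = (1.5874/π) × 48.50 = 24.51 h.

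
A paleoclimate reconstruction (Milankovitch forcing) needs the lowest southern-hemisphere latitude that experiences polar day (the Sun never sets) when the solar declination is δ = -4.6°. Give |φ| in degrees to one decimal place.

Polar day requires cos H₀ = −tan φ tan δ ≤ −1, i.e. tan φ tan δ ≥ 1.
The boundary is |tan φ| · |tan δ| = 1, so |φ| = 90° − |δ| = 90° − 4.6° = 85.4° in the southern hemisphere.

|φ| = 85.4°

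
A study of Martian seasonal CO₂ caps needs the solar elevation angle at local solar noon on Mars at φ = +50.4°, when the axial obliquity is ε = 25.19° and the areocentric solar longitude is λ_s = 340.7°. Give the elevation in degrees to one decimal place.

sin δ = sin 25.19° × sin 340.7° = -0.14067, so δ = -8.087°.
At local noon the hour angle is zero, so the zenith angle equals |φ − δ| = |+50.4° − (-8.087°)| = 58.487°.
Elevation = 90° − 58.487° = 31.5°.

31.5°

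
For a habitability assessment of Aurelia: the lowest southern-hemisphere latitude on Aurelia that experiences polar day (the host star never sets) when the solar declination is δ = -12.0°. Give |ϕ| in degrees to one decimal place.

|ϕ| = 78.0°

Polar day requires cos h₀ = −tan ϕ tan δ ≤ −1, i.e. tan ϕ tan δ ≥ 1.
The boundary is |tan ϕ| · |tan δ| = 1, so |ϕ| = 90° − |δ| = 90° − 12.0° = 78.0° in the southern hemisphere.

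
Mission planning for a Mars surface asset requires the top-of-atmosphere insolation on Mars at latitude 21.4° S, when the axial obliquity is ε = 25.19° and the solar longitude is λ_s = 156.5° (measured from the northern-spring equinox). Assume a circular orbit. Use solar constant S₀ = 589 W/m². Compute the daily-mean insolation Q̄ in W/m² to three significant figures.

Solar declination: sin δ = sin ε · sin λ_s = sin 25.19° × sin 156.5° = 0.16972, so δ = +9.771°.
cos H₀ = −tan(-21.4°) tan(+9.771°) = 0.0675, H₀ = 1.5033 rad.
Bracket: H₀ sin φ sin δ + cos φ cos δ sin H₀ = 1.5033×-0.36488×0.16972 + 0.93106×0.98549×0.99772 = -0.093096 + 0.915458 = 0.822362.
Q̄ = (S₀/π) × [bracket] = (589/π) × 0.822362 = 154.2 W/m².

Q̄ ≈ 154 W/m²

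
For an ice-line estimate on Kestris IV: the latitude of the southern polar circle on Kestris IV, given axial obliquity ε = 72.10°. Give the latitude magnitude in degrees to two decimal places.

17.90°

The polar circle is the lowest latitude that experiences at least one full rotation of continuous darkness at the northern-summer solstice; it lies at |φ| = 90° − ε = 90° − 72.10° = 17.90°.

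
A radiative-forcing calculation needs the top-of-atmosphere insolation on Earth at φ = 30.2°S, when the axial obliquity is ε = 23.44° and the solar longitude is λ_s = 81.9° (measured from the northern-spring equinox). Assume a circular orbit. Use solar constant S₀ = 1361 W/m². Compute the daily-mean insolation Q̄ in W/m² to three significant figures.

Q̄ ≈ 220 W/m²

Solar declination: sin δ = sin ε · sin λ_s = sin 23.44° × sin 81.9° = 0.39382, so δ = +23.192°.
cos H₀ = −tan(-30.2°) tan(+23.192°) = 0.2494, H₀ = 1.3188 rad.
Bracket: H₀ sin φ sin δ + cos φ cos δ sin H₀ = 1.3188×-0.50302×0.39382 + 0.86427×0.91919×0.96841 = -0.261253 + 0.769332 = 0.508079.
Q̄ = (S₀/π) × [bracket] = (1361/π) × 0.508079 = 220.1 W/m².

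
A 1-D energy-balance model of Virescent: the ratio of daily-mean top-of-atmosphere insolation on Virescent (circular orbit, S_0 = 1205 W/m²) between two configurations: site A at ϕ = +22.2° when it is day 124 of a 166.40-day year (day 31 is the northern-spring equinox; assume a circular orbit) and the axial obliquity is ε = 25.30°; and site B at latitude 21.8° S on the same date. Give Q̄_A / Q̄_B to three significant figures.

Q̄_A / Q̄_B ≈ 0.817

— Configuration A (ϕ=+22.2°):
Solar longitude: L_s = 360° × (124 − 31)/166.40 = 201.202°.
sin δ = sin 25.30° × sin 201.202° = -0.15456, so δ = -8.891°.
cos h₀ = −tan(+22.2°) tan(-8.891°) = 0.0638, h₀ = 1.5069 rad.
Bracket: h₀ sin ϕ sin δ + cos ϕ cos δ sin h₀ = 1.5069×0.37784×-0.15456 + 0.92587×0.98798×0.99796 = -0.088001 + 0.912875 = 0.824874.
Q̄ = (S_0/π) × [bracket] = (1205/π) × 0.824874 = 316.39 W/m².
— Configuration B (ϕ=-21.8°):
cos h₀ = −tan(-21.8°) tan(-8.891°) = -0.0626, h₀ = 1.6334 rad.
Bracket: h₀ sin ϕ sin δ + cos ϕ cos δ sin h₀ = 1.6334×-0.37137×-0.15456 + 0.92849×0.98798×0.99804 = 0.093755 + 0.915532 = 1.009287.
Q̄ = (S_0/π) × [bracket] = (1205/π) × 1.009287 = 387.13 W/m².
Ratio Q̄_A / Q̄_B = 316.39 / 387.13 = 0.8173.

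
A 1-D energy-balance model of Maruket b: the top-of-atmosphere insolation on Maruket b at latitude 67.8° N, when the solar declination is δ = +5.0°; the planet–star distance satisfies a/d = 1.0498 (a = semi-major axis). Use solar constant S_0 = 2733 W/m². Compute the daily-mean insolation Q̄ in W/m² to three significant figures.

Q̄ ≈ 491 W/m²

cos h₀ = −tan(+67.8°) tan(+5.000°) = -0.2144, h₀ = 1.7869 rad.
Bracket: h₀ sin ϕ sin δ + cos ϕ cos δ sin h₀ = 1.7869×0.92587×0.08716 + 0.37784×0.99619×0.97675 = 0.144201 + 0.367649 = 0.511850.
Inverse-square distance factor (a/d)² = 1.0498² = 1.102080.
Q̄ = (S_0/π) × 1.102080 × [bracket] = (2733/π) × 1.102080 × 0.511850 = 490.7 W/m².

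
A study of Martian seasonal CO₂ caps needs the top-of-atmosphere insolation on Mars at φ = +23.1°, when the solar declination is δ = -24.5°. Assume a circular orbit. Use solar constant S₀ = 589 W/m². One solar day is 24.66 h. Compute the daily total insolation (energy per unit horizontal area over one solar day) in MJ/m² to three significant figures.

9.94 MJ/m²

cos H₀ = −tan(+23.1°) tan(-24.500°) = 0.1944, H₀ = 1.3752 rad.
Bracket: H₀ sin φ sin δ + cos φ cos δ sin H₀ = 1.3752×0.39234×-0.41469 + 0.91982×0.90996×0.98093 = -0.223744 + 0.821038 = 0.597294.
Q̄ = (S₀/π) × [bracket] = (589/π) × 0.597294 = 111.98 W/m².
Daily total = Q̄ × 24.66 h × 3600 s/h = 111.98 × 24.66 × 3600 / 10⁶ = 9.941 MJ/m².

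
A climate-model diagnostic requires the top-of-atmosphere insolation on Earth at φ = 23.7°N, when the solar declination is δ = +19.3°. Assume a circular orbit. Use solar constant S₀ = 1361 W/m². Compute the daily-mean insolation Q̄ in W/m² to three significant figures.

cos H₀ = −tan(+23.7°) tan(+19.300°) = -0.1537, H₀ = 1.7251 rad.
Bracket: H₀ sin φ sin δ + cos φ cos δ sin H₀ = 1.7251×0.40195×0.33051 + 0.91566×0.94380×0.98811 = 0.229177 + 0.853925 = 1.083102.
Q̄ = (S₀/π) × [bracket] = (1361/π) × 1.083102 = 469.2 W/m².

Q̄ ≈ 469 W/m²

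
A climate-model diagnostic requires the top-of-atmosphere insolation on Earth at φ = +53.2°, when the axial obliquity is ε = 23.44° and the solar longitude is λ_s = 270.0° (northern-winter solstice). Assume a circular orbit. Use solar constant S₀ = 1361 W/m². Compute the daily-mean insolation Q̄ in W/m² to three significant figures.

Solar declination: sin δ = sin ε · sin λ_s = sin 23.44° × sin 270.0° = -0.39779, so δ = -23.440°.
cos H₀ = −tan(+53.2°) tan(-23.440°) = 0.5796, H₀ = 0.9526 rad.
Bracket: H₀ sin φ sin δ + cos φ cos δ sin H₀ = 0.9526×0.80073×-0.39779 + 0.59902×0.91748×0.81493 = -0.303424 + 0.447876 = 0.144452.
Q̄ = (S₀/π) × [bracket] = (1361/π) × 0.144452 = 62.58 W/m².

Q̄ ≈ 62.6 W/m²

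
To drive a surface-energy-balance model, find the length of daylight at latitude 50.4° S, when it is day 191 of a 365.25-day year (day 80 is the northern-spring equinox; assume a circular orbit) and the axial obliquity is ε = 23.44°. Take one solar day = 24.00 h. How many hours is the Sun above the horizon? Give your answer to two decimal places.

Solar longitude: λ_s = 360° × (191 − 80)/365.25 = 109.405°.
sin δ = sin 23.44° × sin 109.405° = 0.37519, so δ = +22.036°.
cos H₀ = −tan φ · tan δ = −tan(-50.4°) × tan(+22.036°) = 0.4893, so H₀ = 1.0595 rad = 60.71°.
Daylight = 2H₀/(2π) × 24.00 h = (1.0595/π) × 24.00 = 8.09 h.

8.09 h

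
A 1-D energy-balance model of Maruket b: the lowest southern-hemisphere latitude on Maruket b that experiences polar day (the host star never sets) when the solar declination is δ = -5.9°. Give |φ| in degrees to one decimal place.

|φ| = 84.1°

Polar day requires cos H₀ = −tan φ tan δ ≤ −1, i.e. tan φ tan δ ≥ 1.
The boundary is |tan φ| · |tan δ| = 1, so |φ| = 90° − |δ| = 90° − 5.9° = 84.1° in the southern hemisphere.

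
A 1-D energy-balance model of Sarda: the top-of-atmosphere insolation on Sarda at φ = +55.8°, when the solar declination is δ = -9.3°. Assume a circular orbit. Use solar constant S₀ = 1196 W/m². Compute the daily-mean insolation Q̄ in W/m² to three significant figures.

Q̄ ≈ 137 W/m²

cos H₀ = −tan(+55.8°) tan(-9.300°) = 0.2410, H₀ = 1.3274 rad.
Bracket: H₀ sin φ sin δ + cos φ cos δ sin H₀ = 1.3274×0.82708×-0.16160 + 0.56208×0.98686×0.97054 = -0.177415 + 0.538353 = 0.360938.
Q̄ = (S₀/π) × [bracket] = (1196/π) × 0.360938 = 137.4 W/m².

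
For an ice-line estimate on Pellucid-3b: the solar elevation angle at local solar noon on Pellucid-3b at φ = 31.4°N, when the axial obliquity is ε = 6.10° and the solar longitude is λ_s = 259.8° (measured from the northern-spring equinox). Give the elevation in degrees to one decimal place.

52.6°

Solar declination: sin δ = sin ε · sin λ_s = sin 6.10° × sin 259.8° = -0.10458, so δ = -6.003°.
At local noon the hour angle is zero, so the zenith angle equals |φ − δ| = |+31.4° − (-6.003°)| = 37.403°.
Elevation = 90° − 37.403° = 52.6°.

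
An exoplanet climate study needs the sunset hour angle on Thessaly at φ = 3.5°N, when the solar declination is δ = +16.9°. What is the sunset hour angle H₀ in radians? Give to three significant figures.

H₀ = 1.59 rad

cos H₀ = −tan φ · tan δ = −tan(+3.5°) × tan(+16.900°) = -0.0186, so H₀ = 1.5894 rad = 91.06°.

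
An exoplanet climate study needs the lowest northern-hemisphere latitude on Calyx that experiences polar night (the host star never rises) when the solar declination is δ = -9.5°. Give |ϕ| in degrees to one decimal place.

Polar night requires cos h₀ = −tan ϕ tan δ ≥ 1, i.e. tan ϕ tan δ ≤ −1.
The boundary is |tan ϕ| · |tan δ| = 1, so |ϕ| = 90° − |δ| = 90° − 9.5° = 80.5° in the northern hemisphere.

|ϕ| = 80.5°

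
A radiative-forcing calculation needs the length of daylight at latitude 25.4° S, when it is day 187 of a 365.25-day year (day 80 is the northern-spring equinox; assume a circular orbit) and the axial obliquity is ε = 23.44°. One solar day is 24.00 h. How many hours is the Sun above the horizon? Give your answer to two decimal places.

Solar longitude: L_s = 360° × (187 − 80)/365.25 = 105.462°.
sin δ = sin 23.44° × sin 105.462° = 0.38339, so δ = +22.544°.
cos h₀ = −tan ϕ · tan δ = −tan(-25.4°) × tan(+22.544°) = 0.1971, so h₀ = 1.3724 rad = 78.63°.
Daylight = 2h₀/(2π) × 24.00 h = (1.3724/π) × 24.00 = 10.48 h.

10.48 h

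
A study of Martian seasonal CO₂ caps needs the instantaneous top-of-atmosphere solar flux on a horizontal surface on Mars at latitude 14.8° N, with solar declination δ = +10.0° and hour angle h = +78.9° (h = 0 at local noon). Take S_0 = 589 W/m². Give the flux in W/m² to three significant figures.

134 W/m²

cos θ_z = sin ϕ sin δ + cos ϕ cos δ cos h = 0.044358 + 0.183307 = 0.227665.
Flux = S_0 · cos θ_z = 589 × 0.227665 = 134.1 W/m².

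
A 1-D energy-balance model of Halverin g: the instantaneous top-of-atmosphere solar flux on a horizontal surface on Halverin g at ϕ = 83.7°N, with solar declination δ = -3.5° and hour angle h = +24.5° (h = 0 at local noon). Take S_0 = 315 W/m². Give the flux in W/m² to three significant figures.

cos θ_z = sin ϕ sin δ + cos ϕ cos δ cos h = -0.060680 + 0.099668 = 0.038988.
Flux = S_0 · cos θ_z = 315 × 0.038988 = 12.28 W/m².

12.3 W/m²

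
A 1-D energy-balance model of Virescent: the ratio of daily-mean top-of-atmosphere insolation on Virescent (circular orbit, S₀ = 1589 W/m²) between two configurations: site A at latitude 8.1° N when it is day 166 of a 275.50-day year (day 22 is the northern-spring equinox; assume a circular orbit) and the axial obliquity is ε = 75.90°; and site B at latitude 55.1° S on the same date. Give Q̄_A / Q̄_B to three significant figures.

Q̄_A / Q̄_B ≈ 1.26

— Configuration A (φ=+8.1°):
Solar longitude: λ_s = 360° × (166 − 22)/275.50 = 188.167°.
sin δ = sin 75.90° × sin 188.167° = -0.13778, so δ = -7.919°.
cos H₀ = −tan(+8.1°) tan(-7.919°) = 0.0198, H₀ = 1.5510 rad.
Bracket: H₀ sin φ sin δ + cos φ cos δ sin H₀ = 1.5510×0.14090×-0.13778 + 0.99002×0.99046×0.99980 = -0.030110 + 0.980379 = 0.950269.
Q̄ = (S₀/π) × [bracket] = (1589/π) × 0.950269 = 480.64 W/m².
— Configuration B (φ=-55.1°):
cos H₀ = −tan(-55.1°) tan(-7.919°) = -0.1994, H₀ = 1.7715 rad.
Bracket: H₀ sin φ sin δ + cos φ cos δ sin H₀ = 1.7715×-0.82015×-0.13778 + 0.57215×0.99046×0.97992 = 0.200180 + 0.555313 = 0.755493.
Q̄ = (S₀/π) × [bracket] = (1589/π) × 0.755493 = 382.12 W/m².
Ratio Q̄_A / Q̄_B = 480.64 / 382.12 = 1.258.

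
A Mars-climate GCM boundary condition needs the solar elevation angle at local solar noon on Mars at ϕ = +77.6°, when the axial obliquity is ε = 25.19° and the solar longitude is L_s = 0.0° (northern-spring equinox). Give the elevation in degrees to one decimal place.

Solar declination: sin δ = sin ε · sin L_s = sin 25.19° × sin 0.0° = 0.00000, so δ = +0.000°.
At local noon the hour angle is zero, so the zenith angle equals |ϕ − δ| = |+77.6° − (+0.000°)| = 77.600°.
Elevation = 90° − 77.600° = 12.4°.

12.4°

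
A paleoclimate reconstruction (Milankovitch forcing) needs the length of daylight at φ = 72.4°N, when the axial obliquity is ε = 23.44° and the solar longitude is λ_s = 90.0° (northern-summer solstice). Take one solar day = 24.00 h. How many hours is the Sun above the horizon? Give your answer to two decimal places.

24.00 h

Solar declination: sin δ = sin ε · sin λ_s = sin 23.44° × sin 90.0° = 0.39779, so δ = +23.440°.
Sunrise equation: cos H₀ = −tan φ · tan δ = -1.3668 ≤ −1, so the Sun never sets (polar day) and H₀ = π.
Daylight = 2H₀/(2π) × 24.00 h = (3.1416/π) × 24.00 = 24.00 h.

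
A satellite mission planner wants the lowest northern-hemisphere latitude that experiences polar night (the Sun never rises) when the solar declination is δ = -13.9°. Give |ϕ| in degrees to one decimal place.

|ϕ| = 76.1°

Polar night requires cos h₀ = −tan ϕ tan δ ≥ 1, i.e. tan ϕ tan δ ≤ −1.
The boundary is |tan ϕ| · |tan δ| = 1, so |ϕ| = 90° − |δ| = 90° − 13.9° = 76.1° in the northern hemisphere.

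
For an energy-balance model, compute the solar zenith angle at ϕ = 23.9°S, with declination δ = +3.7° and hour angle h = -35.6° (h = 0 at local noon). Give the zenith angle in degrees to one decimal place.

cos θ_z = sin ϕ sin δ + cos ϕ cos δ cos h = -0.026145 + 0.741831 = 0.715686.
θ_z = arccos(0.715686) = 44.3°.

θ_z = 44.3°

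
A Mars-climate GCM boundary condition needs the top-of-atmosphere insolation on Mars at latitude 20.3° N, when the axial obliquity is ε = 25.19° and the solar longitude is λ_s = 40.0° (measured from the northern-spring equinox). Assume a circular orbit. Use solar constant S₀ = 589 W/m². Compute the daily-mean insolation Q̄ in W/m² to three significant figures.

Solar declination: sin δ = sin ε · sin λ_s = sin 25.19° × sin 40.0° = 0.27358, so δ = +15.878°.
cos H₀ = −tan(+20.3°) tan(+15.878°) = -0.1052, H₀ = 1.6762 rad.
Bracket: H₀ sin φ sin δ + cos φ cos δ sin H₀ = 1.6762×0.34694×0.27358 + 0.93789×0.96185×0.99445 = 0.159098 + 0.897103 = 1.056201.
Q̄ = (S₀/π) × [bracket] = (589/π) × 1.056201 = 198.0 W/m².

Q̄ ≈ 198 W/m²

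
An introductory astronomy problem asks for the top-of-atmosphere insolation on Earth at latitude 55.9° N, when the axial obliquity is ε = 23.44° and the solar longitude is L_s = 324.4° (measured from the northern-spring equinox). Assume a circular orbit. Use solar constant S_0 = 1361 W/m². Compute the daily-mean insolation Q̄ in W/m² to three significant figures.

Q̄ ≈ 121 W/m²

Solar declination: sin δ = sin ε · sin L_s = sin 23.44° × sin 324.4° = -0.23156, so δ = -13.389°.
cos h₀ = −tan(+55.9°) tan(-13.389°) = 0.3516, h₀ = 1.2115 rad.
Bracket: h₀ sin ϕ sin δ + cos ϕ cos δ sin h₀ = 1.2115×0.82806×-0.23156 + 0.56064×0.97282×0.93616 = -0.232300 + 0.510583 = 0.278283.
Q̄ = (S_0/π) × [bracket] = (1361/π) × 0.278283 = 120.6 W/m².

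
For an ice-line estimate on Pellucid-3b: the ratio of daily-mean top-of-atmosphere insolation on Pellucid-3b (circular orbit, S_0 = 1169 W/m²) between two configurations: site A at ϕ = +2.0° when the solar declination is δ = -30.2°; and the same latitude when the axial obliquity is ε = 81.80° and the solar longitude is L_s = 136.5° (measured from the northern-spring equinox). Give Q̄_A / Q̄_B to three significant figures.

— Configuration A (ϕ=+2.0°):
cos h₀ = −tan(+2.0°) tan(-30.200°) = 0.0203, h₀ = 1.5505 rad.
Bracket: h₀ sin ϕ sin δ + cos ϕ cos δ sin h₀ = 1.5505×0.03490×-0.50302 + 0.99939×0.86427×0.99979 = -0.027220 + 0.863561 = 0.836341.
Q̄ = (S_0/π) × [bracket] = (1169/π) × 0.836341 = 311.21 W/m².
— Configuration B (ϕ=+2.0°):
Solar declination: sin δ = sin ε · sin L_s = sin 81.80° × sin 136.5° = 0.68132, so δ = +42.947°.
cos h₀ = −tan(+2.0°) tan(+42.947°) = -0.0325, h₀ = 1.6033 rad.
Bracket: h₀ sin ϕ sin δ + cos ϕ cos δ sin h₀ = 1.6033×0.03490×0.68132 + 0.99939×0.73199×0.99947 = 0.038123 + 0.731156 = 0.769279.
Q̄ = (S_0/π) × [bracket] = (1169/π) × 0.769279 = 286.25 W/m².
Ratio Q̄_A / Q̄_B = 311.21 / 286.25 = 1.087.

Q̄_A / Q̄_B ≈ 1.09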